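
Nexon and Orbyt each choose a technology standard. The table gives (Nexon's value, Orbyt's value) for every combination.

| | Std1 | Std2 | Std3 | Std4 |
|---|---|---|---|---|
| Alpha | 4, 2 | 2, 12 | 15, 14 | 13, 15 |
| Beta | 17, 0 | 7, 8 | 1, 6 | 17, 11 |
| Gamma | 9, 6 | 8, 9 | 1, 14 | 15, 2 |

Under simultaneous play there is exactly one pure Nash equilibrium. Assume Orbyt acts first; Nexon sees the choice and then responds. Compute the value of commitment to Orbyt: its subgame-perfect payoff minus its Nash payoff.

Backward induction with Orbyt moving first.
- Std1: Nexon compares 4, 17, 9 and picks Beta; Orbyt would get 0.
- Std2: Nexon compares 2, 7, 8 and picks Gamma; Orbyt would get 9.
- Std3: Nexon compares 15, 1, 1 and picks Alpha; Orbyt would get 14.
- Std4: Nexon compares 13, 17, 15 and picks Beta; Orbyt would get 11.
Among 0, 9, 14, 11, the best is 14 at Std3. Subgame-perfect outcome: (Alpha, Std3) with payoffs (15, 14).
For the simultaneous game, intersect best replies.
Nexon's best replies: Std1→Beta; Std2→Gamma; Std3→Alpha; Std4→Beta.
Orbyt's best replies: Alpha→Std4; Beta→Std4; Gamma→Std3.
Only (Beta, Std4) has each player best-responding; Nash payoffs (17, 11).
Orbyt's commitment gain: 14 − 11 = 3.

3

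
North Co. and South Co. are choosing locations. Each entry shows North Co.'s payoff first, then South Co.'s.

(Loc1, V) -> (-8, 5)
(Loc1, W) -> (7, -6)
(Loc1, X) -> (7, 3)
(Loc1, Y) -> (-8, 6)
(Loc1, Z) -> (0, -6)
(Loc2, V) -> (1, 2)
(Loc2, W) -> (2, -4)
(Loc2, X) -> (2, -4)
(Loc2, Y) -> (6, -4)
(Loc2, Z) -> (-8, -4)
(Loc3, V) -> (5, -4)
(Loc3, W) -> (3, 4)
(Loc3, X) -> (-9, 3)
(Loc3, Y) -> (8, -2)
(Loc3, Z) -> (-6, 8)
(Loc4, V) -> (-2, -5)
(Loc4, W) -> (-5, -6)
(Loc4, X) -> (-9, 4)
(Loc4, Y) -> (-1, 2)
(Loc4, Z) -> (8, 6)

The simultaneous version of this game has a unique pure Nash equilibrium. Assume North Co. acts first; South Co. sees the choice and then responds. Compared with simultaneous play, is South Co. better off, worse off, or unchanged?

Solve by backward induction (North Co. leads).
- Loc1: South Co. compares 5, -6, 3, 6, -6 and picks Y; North Co. would get -8.
- Loc2: South Co. compares 2, -4, -4, -4, -4 and picks V; North Co. would get 1.
- Loc3: South Co. compares -4, 4, 3, -2, 8 and picks Z; North Co. would get -6.
- Loc4: South Co. compares -5, -6, 4, 2, 6 and picks Z; North Co. would get 8.
Among -8, 1, -6, 8, the best is 8 at Loc4. Subgame-perfect outcome: (Loc4, Z) with payoffs (8, 6).
Under simultaneous play:
North Co.'s best replies: V→Loc3; W→Loc1; X→Loc1; Y→Loc3; Z→Loc4.
South Co.'s best replies: Loc1→Y; Loc2→V; Loc3→Z; Loc4→Z.
The unique mutual best reply is (Loc4, Z), giving (8, 6).
South Co. earns 6 sequentially versus 6 at the Nash outcome: unchanged.

unchanged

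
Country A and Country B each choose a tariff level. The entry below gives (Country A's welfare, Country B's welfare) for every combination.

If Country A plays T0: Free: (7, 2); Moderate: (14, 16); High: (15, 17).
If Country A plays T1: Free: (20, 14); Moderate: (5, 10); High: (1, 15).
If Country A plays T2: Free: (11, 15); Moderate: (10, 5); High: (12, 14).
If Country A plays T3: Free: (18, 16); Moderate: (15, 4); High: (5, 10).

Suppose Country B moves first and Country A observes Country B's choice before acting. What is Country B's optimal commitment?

High

Backward induction with Country B moving first.
- Free: Country A compares 7, 20, 11, 18 and picks T1; Country B would get 14.
- Moderate: Country A compares 14, 5, 10, 15 and picks T3; Country B would get 4.
- High: Country A compares 15, 1, 12, 5 and picks T0; Country B would get 17.
Country B's induced payoffs are 14, 4, 17, so Country B commits to High. Subgame-perfect outcome: (T0, High) with payoffs (15, 17).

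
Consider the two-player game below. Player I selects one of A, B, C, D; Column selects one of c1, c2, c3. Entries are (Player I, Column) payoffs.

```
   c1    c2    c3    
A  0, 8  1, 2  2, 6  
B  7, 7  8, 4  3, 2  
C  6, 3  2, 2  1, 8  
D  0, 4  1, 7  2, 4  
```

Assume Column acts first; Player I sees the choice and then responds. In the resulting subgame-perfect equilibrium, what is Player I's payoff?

Player I best-responds to each possible Column move:
- c1: Player I compares 0, 7, 6, 0 and picks B; Column would get 7.
- c2: Player I compares 1, 8, 2, 1 and picks B; Column would get 4.
- c3: Player I compares 2, 3, 1, 2 and picks B; Column would get 2.
Maximizing over 7, 4, 2, Column chooses c1. Subgame-perfect outcome: (B, c1) with payoffs (7, 7).

7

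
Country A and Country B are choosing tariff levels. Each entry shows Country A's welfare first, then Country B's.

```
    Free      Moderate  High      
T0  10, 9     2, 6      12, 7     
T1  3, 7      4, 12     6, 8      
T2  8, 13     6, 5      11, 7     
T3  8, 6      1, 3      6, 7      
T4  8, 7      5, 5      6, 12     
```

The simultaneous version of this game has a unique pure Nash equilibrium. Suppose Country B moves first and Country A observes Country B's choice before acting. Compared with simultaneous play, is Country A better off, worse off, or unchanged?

unchanged

Solve by backward induction (Country B leads).
- Free: Country A compares 10, 3, 8, 8, 8 and picks T0; Country B would get 9.
- Moderate: Country A compares 2, 4, 6, 1, 5 and picks T2; Country B would get 5.
- High: Country A compares 12, 6, 11, 6, 6 and picks T0; Country B would get 7.
Maximizing over 9, 5, 7, Country B chooses Free. Subgame-perfect outcome: (T0, Free) with payoffs (10, 9).
For the simultaneous game, intersect best replies.
Country A's best replies: Free→T0; Moderate→T2; High→T0.
Country B's best replies: T0→Free; T1→Moderate; T2→Free; T3→High; T4→High.
Only (T0, Free) has each player best-responding; Nash payoffs (10, 9).
Country A earns 10 sequentially versus 10 at the Nash outcome: unchanged.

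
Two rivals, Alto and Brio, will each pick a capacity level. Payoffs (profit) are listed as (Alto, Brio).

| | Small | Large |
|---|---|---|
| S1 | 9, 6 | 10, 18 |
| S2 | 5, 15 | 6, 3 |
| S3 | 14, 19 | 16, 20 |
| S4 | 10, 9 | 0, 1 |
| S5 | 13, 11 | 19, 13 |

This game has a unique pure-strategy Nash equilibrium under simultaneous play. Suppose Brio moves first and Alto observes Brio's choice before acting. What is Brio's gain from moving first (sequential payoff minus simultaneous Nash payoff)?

6

Work backward from Alto's decision.
- Small → Alto plays S3 (best of 9, 5, 14, 10, 13); Brio gets 19.
- Large → Alto plays S5 (best of 10, 6, 16, 0, 19); Brio gets 13.
Brio's induced payoffs are 19, 13, so Brio commits to Small. Subgame-perfect outcome: (S3, Small) with payoffs (14, 19).
Under simultaneous play:
Alto's best replies: Small→S3; Large→S5.
Brio's best replies: S1→Large; S2→Small; S3→Large; S4→Small; S5→Large.
The unique mutual best reply is (S5, Large), giving (19, 13).
Brio's commitment gain: 19 − 13 = 6.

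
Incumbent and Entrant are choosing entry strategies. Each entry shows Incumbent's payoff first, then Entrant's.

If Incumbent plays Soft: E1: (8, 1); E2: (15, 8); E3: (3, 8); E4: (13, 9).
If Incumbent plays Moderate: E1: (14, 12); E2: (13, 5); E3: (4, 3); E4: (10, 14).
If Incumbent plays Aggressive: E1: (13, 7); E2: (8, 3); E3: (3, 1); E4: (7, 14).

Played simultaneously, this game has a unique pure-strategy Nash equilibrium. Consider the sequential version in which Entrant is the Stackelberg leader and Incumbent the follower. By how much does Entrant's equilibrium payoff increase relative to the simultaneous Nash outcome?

Incumbent best-responds to each possible Entrant move:
- E1: BR = Moderate, leader payoff 12.
- E2: BR = Soft, leader payoff 8.
- E3: BR = Moderate, leader payoff 3.
- E4: BR = Soft, leader payoff 9.
Entrant's induced payoffs are 12, 8, 3, 9, so Entrant commits to E1. Subgame-perfect outcome: (Moderate, E1) with payoffs (14, 12).
Under simultaneous play:
Incumbent's best replies: E1→Moderate; E2→Soft; E3→Moderate; E4→Soft.
Entrant's best replies: Soft→E4; Moderate→E4; Aggressive→E4.
The unique mutual best reply is (Soft, E4), giving (13, 9).
Entrant's commitment gain: 12 − 9 = 3.

3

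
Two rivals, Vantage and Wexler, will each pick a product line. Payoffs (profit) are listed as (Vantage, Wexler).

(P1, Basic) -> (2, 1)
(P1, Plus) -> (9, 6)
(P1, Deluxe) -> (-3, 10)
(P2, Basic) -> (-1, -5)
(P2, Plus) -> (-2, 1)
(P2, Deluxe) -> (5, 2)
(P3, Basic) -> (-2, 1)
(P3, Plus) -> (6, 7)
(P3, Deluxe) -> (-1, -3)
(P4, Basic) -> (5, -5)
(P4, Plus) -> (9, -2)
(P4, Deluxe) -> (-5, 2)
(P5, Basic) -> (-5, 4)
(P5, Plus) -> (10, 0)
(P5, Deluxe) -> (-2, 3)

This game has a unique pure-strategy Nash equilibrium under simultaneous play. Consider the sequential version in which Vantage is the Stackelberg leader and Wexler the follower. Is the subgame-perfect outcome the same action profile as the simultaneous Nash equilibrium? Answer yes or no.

Solve by backward induction (Vantage leads).
- P1: BR = Deluxe, leader payoff -3.
- P2: BR = Deluxe, leader payoff 5.
- P3: BR = Plus, leader payoff 6.
- P4: BR = Deluxe, leader payoff -5.
- P5: BR = Basic, leader payoff -5.
Among -3, 5, 6, -5, -5, the best is 6 at P3. Subgame-perfect outcome: (P3, Plus) with payoffs (6, 7).
Now find the simultaneous Nash equilibrium.
Vantage's best replies: Basic→P4; Plus→P5; Deluxe→P2.
Wexler's best replies: P1→Deluxe; P2→Deluxe; P3→Plus; P4→Deluxe; P5→Basic.
Only (P2, Deluxe) has each player best-responding; Nash payoffs (5, 2).
Sequential outcome (P3, Plus) differs from the Nash profile (P2, Deluxe).

no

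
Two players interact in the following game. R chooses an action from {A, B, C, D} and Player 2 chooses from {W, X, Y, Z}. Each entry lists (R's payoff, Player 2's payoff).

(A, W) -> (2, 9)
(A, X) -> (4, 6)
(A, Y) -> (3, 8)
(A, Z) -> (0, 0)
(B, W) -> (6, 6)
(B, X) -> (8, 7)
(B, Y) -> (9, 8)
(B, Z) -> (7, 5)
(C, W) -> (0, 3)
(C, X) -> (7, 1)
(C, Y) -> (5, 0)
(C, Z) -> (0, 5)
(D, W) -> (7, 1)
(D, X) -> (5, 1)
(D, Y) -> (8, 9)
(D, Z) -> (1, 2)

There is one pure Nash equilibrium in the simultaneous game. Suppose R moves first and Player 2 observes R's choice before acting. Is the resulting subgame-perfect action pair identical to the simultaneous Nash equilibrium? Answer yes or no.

yes

Solve by backward induction (R leads).
- A → Player 2 plays W (best of 9, 6, 8, 0); R gets 2.
- B → Player 2 plays Y (best of 6, 7, 8, 5); R gets 9.
- C → Player 2 plays Z (best of 3, 1, 0, 5); R gets 0.
- D → Player 2 plays Y (best of 1, 1, 9, 2); R gets 8.
Among 2, 9, 0, 8, the best is 9 at B. Subgame-perfect outcome: (B, Y) with payoffs (9, 8).
Now find the simultaneous Nash equilibrium.
R's best replies: W→D; X→B; Y→B; Z→B.
Player 2's best replies: A→W; B→Y; C→Z; D→Y.
The unique mutual best reply is (B, Y), giving (9, 8).
Sequential outcome (B, Y) coincides with the Nash profile (B, Y).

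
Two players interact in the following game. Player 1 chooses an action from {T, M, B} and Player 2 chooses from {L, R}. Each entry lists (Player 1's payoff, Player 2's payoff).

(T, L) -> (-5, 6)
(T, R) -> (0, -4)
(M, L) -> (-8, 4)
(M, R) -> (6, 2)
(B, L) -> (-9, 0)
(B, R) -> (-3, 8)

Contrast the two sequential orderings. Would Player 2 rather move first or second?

If Player 1 leads: Player 2's best replies are T→L, M→L, B→R; Player 1's induced payoffs -5, -8, -3; outcome (B, R), payoffs (-3, 8).
If Player 2 leads: Player 1's best replies are L→T, R→M; Player 2's induced payoffs 6, 2; outcome (T, L), payoffs (-5, 6).
Player 2 gets 6 moving first and 8 moving second, so Player 2 prefers to move second.

second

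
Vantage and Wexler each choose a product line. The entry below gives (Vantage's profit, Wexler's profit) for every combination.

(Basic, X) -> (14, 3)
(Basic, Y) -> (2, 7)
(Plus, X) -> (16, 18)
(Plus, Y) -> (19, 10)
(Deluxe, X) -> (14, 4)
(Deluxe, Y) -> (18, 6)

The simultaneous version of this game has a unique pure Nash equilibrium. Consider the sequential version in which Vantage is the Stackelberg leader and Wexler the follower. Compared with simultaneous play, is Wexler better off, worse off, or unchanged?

Backward induction with Vantage moving first.
- Basic: BR = Y, leader payoff 2.
- Plus: BR = X, leader payoff 16.
- Deluxe: BR = Y, leader payoff 18.
Among 2, 16, 18, the best is 18 at Deluxe. Subgame-perfect outcome: (Deluxe, Y) with payoffs (18, 6).
For the simultaneous game, intersect best replies.
Vantage's best replies: X→Plus; Y→Plus.
Wexler's best replies: Basic→Y; Plus→X; Deluxe→Y.
The unique mutual best reply is (Plus, X), giving (16, 18).
Wexler earns 6 sequentially versus 18 at the Nash outcome: worse off.

worse off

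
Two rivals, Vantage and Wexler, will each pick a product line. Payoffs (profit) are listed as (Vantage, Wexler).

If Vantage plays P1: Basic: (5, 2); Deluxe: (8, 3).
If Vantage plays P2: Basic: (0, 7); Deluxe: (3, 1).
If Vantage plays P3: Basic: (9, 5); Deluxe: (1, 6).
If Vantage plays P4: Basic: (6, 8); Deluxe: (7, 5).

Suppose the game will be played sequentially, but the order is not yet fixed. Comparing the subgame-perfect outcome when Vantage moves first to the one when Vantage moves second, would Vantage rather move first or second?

second

If Vantage leads: Wexler's best replies are P1→Deluxe, P2→Basic, P3→Deluxe, P4→Basic; Vantage's induced payoffs 8, 0, 1, 6; outcome (P1, Deluxe), payoffs (8, 3).
If Wexler leads: Vantage's best replies are Basic→P3, Deluxe→P1; Wexler's induced payoffs 5, 3; outcome (P3, Basic), payoffs (9, 5).
Vantage gets 8 moving first and 9 moving second, so Vantage prefers to move second.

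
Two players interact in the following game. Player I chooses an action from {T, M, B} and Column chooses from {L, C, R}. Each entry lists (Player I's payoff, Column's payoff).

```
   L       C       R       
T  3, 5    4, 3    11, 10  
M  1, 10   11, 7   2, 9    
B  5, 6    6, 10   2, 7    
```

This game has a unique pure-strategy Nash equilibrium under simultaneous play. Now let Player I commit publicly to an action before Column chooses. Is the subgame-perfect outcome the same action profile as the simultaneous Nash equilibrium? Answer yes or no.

yes

Column best-responds to each possible Player I move:
- T: BR = R, leader payoff 11.
- M: BR = L, leader payoff 1.
- B: BR = C, leader payoff 6.
Among 11, 1, 6, the best is 11 at T. Subgame-perfect outcome: (T, R) with payoffs (11, 10).
Now find the simultaneous Nash equilibrium.
Player I's best replies: L→B; C→M; R→T.
Column's best replies: T→R; M→L; B→C.
Only (T, R) has each player best-responding; Nash payoffs (11, 10).
Sequential outcome (T, R) coincides with the Nash profile (T, R).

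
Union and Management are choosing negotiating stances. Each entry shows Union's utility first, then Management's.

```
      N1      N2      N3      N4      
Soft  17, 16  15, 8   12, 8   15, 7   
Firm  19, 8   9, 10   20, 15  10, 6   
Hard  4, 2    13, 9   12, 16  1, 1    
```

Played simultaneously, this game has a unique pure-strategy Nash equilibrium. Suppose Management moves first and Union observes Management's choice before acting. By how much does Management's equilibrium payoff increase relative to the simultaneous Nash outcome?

Work backward from Union's decision.
- N1 → Union plays Firm (best of 17, 19, 4); Management gets 8.
- N2 → Union plays Soft (best of 15, 9, 13); Management gets 8.
- N3 → Union plays Firm (best of 12, 20, 12); Management gets 15.
- N4 → Union plays Soft (best of 15, 10, 1); Management gets 7.
Maximizing over 8, 8, 15, 7, Management chooses N3. Subgame-perfect outcome: (Firm, N3) with payoffs (20, 15).
For the simultaneous game, intersect best replies.
Union's best replies: N1→Firm; N2→Soft; N3→Firm; N4→Soft.
Management's best replies: Soft→N1; Firm→N3; Hard→N3.
The unique mutual best reply is (Firm, N3), giving (20, 15).
Management's commitment gain: 15 − 15 = 0.

0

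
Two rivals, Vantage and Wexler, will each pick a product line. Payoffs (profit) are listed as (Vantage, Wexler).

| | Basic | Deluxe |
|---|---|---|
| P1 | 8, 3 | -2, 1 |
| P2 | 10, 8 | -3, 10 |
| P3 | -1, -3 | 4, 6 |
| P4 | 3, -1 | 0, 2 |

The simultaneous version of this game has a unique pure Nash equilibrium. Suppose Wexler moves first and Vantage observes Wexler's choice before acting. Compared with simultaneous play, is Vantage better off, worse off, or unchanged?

better off

Vantage best-responds to each possible Wexler move:
- Basic: BR = P2, leader payoff 8.
- Deluxe: BR = P3, leader payoff 6.
Maximizing over 8, 6, Wexler chooses Basic. Subgame-perfect outcome: (P2, Basic) with payoffs (10, 8).
For the simultaneous game, intersect best replies.
Vantage's best replies: Basic→P2; Deluxe→P3.
Wexler's best replies: P1→Basic; P2→Deluxe; P3→Deluxe; P4→Deluxe.
The unique mutual best reply is (P3, Deluxe), giving (4, 6).
Vantage earns 10 sequentially versus 4 at the Nash outcome: better off.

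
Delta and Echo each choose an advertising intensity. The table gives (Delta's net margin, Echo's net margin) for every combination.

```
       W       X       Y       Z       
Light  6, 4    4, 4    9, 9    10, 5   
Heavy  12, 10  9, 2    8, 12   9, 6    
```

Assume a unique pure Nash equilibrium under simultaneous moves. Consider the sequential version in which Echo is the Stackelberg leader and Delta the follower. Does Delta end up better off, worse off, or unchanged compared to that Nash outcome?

Solve by backward induction (Echo leads).
- W → Delta plays Heavy (best of 6, 12); Echo gets 10.
- X → Delta plays Heavy (best of 4, 9); Echo gets 2.
- Y → Delta plays Light (best of 9, 8); Echo gets 9.
- Z → Delta plays Light (best of 10, 9); Echo gets 5.
Echo's induced payoffs are 10, 2, 9, 5, so Echo commits to W. Subgame-perfect outcome: (Heavy, W) with payoffs (12, 10).
Now find the simultaneous Nash equilibrium.
Delta's best replies: W→Heavy; X→Heavy; Y→Light; Z→Light.
Echo's best replies: Light→Y; Heavy→Y.
Only (Light, Y) has each player best-responding; Nash payoffs (9, 9).
Delta earns 12 sequentially versus 9 at the Nash outcome: better off.

better off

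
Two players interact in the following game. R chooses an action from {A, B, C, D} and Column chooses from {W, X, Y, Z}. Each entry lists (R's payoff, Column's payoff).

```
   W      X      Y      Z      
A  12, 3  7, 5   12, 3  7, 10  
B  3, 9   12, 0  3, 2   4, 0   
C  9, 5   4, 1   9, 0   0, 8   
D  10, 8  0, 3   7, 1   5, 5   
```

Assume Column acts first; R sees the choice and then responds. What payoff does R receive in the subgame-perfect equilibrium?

Solve by backward induction (Column leads).
- W → R plays A (best of 12, 3, 9, 10); Column gets 3.
- X → R plays B (best of 7, 12, 4, 0); Column gets 0.
- Y → R plays A (best of 12, 3, 9, 7); Column gets 3.
- Z → R plays A (best of 7, 4, 0, 5); Column gets 10.
Maximizing over 3, 0, 3, 10, Column chooses Z. Subgame-perfect outcome: (A, Z) with payoffs (7, 10).

7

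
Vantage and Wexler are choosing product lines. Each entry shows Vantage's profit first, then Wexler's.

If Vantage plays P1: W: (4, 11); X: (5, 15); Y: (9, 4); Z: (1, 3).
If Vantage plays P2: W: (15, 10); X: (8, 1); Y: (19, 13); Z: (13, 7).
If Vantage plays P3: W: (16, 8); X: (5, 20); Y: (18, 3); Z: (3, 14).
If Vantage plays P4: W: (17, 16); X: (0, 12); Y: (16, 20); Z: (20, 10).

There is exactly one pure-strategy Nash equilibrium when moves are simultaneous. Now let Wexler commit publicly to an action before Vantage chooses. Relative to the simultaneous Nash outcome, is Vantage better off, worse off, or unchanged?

worse off

Backward induction with Wexler moving first.
- W → Vantage plays P4 (best of 4, 15, 16, 17); Wexler gets 16.
- X → Vantage plays P2 (best of 5, 8, 5, 0); Wexler gets 1.
- Y → Vantage plays P2 (best of 9, 19, 18, 16); Wexler gets 13.
- Z → Vantage plays P4 (best of 1, 13, 3, 20); Wexler gets 10.
Maximizing over 16, 1, 13, 10, Wexler chooses W. Subgame-perfect outcome: (P4, W) with payoffs (17, 16).
Now find the simultaneous Nash equilibrium.
Vantage's best replies: W→P4; X→P2; Y→P2; Z→P4.
Wexler's best replies: P1→X; P2→Y; P3→X; P4→Y.
The unique mutual best reply is (P2, Y), giving (19, 13).
Vantage earns 17 sequentially versus 19 at the Nash outcome: worse off.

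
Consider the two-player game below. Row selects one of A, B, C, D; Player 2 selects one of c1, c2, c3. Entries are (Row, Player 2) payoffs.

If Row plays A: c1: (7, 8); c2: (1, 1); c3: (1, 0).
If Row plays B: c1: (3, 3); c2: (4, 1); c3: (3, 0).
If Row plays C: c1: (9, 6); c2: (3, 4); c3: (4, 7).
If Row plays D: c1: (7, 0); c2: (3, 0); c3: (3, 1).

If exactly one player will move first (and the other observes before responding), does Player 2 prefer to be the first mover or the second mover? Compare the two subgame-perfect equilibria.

If Row leads: Player 2's best replies are A→c1, B→c1, C→c3, D→c3; Row's induced payoffs 7, 3, 4, 3; outcome (A, c1), payoffs (7, 8).
If Player 2 leads: Row's best replies are c1→C, c2→B, c3→C; Player 2's induced payoffs 6, 1, 7; outcome (C, c3), payoffs (4, 7).
Player 2 gets 7 moving first and 8 moving second, so Player 2 prefers to move second.

second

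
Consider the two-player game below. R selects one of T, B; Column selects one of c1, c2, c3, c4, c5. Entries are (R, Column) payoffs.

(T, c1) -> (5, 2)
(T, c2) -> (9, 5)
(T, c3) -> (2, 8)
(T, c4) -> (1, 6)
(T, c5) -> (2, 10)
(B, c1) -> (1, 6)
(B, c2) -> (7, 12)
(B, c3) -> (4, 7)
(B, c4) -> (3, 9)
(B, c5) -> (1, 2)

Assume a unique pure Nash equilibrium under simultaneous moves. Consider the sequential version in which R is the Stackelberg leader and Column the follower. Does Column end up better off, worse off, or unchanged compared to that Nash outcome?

better off

Solve by backward induction (R leads).
- T: Column compares 2, 5, 8, 6, 10 and picks c5; R would get 2.
- B: Column compares 6, 12, 7, 9, 2 and picks c2; R would get 7.
Among 2, 7, the best is 7 at B. Subgame-perfect outcome: (B, c2) with payoffs (7, 12).
For the simultaneous game, intersect best replies.
R's best replies: c1→T; c2→T; c3→B; c4→B; c5→T.
Column's best replies: T→c5; B→c2.
The unique mutual best reply is (T, c5), giving (2, 10).
Column earns 12 sequentially versus 10 at the Nash outcome: better off.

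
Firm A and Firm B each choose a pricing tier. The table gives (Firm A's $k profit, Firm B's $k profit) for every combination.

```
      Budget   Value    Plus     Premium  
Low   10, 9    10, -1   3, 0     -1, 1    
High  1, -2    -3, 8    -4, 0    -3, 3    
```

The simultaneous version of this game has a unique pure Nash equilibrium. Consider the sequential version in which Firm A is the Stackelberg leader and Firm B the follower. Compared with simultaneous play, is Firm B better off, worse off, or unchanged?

Backward induction with Firm A moving first.
- Low: Firm B compares 9, -1, 0, 1 and picks Budget; Firm A would get 10.
- High: Firm B compares -2, 8, 0, 3 and picks Value; Firm A would get -3.
Among 10, -3, the best is 10 at Low. Subgame-perfect outcome: (Low, Budget) with payoffs (10, 9).
Under simultaneous play:
Firm A's best replies: Budget→Low; Value→Low; Plus→Low; Premium→Low.
Firm B's best replies: Low→Budget; High→Value.
The unique mutual best reply is (Low, Budget), giving (10, 9).
Firm B earns 9 sequentially versus 9 at the Nash outcome: unchanged.

unchanged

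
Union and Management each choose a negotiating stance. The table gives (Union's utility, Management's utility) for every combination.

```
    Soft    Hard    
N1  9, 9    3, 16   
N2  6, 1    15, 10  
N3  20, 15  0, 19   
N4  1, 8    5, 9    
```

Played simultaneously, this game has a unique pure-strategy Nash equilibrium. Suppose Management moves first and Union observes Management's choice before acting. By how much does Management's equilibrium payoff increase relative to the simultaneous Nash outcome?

Work backward from Union's decision.
- Soft: Union compares 9, 6, 20, 1 and picks N3; Management would get 15.
- Hard: Union compares 3, 15, 0, 5 and picks N2; Management would get 10.
Management's induced payoffs are 15, 10, so Management commits to Soft. Subgame-perfect outcome: (N3, Soft) with payoffs (20, 15).
For the simultaneous game, intersect best replies.
Union's best replies: Soft→N3; Hard→N2.
Management's best replies: N1→Hard; N2→Hard; N3→Hard; N4→Hard.
The unique mutual best reply is (N2, Hard), giving (15, 10).
Management's commitment gain: 15 − 10 = 5.

5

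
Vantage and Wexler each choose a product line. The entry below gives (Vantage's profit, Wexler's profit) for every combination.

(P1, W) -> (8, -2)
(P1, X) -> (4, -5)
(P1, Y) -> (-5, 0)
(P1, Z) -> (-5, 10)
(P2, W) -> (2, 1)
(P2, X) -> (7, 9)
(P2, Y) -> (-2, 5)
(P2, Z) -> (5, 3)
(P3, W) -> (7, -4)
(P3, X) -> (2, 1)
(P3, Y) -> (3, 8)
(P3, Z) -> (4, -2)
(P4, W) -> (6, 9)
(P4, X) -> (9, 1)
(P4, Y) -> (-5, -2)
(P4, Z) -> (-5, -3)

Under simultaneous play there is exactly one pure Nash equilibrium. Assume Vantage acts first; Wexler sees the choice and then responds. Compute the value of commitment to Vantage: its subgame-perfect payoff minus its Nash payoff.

4

Wexler best-responds to each possible Vantage move:
- P1: BR = Z, leader payoff -5.
- P2: BR = X, leader payoff 7.
- P3: BR = Y, leader payoff 3.
- P4: BR = W, leader payoff 6.
Maximizing over -5, 7, 3, 6, Vantage chooses P2. Subgame-perfect outcome: (P2, X) with payoffs (7, 9).
For the simultaneous game, intersect best replies.
Vantage's best replies: W→P1; X→P4; Y→P3; Z→P2.
Wexler's best replies: P1→Z; P2→X; P3→Y; P4→W.
The unique mutual best reply is (P3, Y), giving (3, 8).
Vantage's commitment gain: 7 − 3 = 4.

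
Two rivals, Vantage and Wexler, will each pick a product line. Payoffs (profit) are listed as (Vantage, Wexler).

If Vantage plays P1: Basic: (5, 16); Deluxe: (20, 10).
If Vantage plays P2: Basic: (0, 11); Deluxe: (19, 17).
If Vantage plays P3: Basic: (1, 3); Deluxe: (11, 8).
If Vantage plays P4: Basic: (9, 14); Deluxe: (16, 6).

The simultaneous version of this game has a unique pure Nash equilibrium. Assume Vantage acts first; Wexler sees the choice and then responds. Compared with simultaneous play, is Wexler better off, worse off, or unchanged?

better off

Wexler best-responds to each possible Vantage move:
- P1: BR = Basic, leader payoff 5.
- P2: BR = Deluxe, leader payoff 19.
- P3: BR = Deluxe, leader payoff 11.
- P4: BR = Basic, leader payoff 9.
Among 5, 19, 11, 9, the best is 19 at P2. Subgame-perfect outcome: (P2, Deluxe) with payoffs (19, 17).
Now find the simultaneous Nash equilibrium.
Vantage's best replies: Basic→P4; Deluxe→P1.
Wexler's best replies: P1→Basic; P2→Deluxe; P3→Deluxe; P4→Basic.
The unique mutual best reply is (P4, Basic), giving (9, 14).
Wexler earns 17 sequentially versus 14 at the Nash outcome: better off.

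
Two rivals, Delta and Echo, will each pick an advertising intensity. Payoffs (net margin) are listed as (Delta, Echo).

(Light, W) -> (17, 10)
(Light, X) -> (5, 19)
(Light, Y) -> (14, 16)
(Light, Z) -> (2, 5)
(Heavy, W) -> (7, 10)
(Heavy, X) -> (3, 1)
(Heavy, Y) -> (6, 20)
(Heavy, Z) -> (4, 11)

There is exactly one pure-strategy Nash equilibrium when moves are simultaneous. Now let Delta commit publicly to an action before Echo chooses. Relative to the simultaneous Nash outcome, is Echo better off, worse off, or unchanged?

Echo best-responds to each possible Delta move:
- Light: BR = X, leader payoff 5.
- Heavy: BR = Y, leader payoff 6.
Delta's induced payoffs are 5, 6, so Delta commits to Heavy. Subgame-perfect outcome: (Heavy, Y) with payoffs (6, 20).
Now find the simultaneous Nash equilibrium.
Delta's best replies: W→Light; X→Light; Y→Light; Z→Heavy.
Echo's best replies: Light→X; Heavy→Y.
Only (Light, X) has each player best-responding; Nash payoffs (5, 19).
Echo earns 20 sequentially versus 19 at the Nash outcome: better off.

better off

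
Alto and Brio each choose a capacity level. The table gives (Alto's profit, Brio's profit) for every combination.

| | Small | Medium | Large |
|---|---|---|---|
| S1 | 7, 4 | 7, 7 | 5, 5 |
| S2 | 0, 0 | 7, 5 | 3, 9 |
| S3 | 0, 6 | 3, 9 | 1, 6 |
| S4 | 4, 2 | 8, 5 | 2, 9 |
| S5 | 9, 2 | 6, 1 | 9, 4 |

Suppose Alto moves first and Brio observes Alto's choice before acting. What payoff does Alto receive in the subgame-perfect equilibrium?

9

Solve by backward induction (Alto leads).
- S1: Brio compares 4, 7, 5 and picks Medium; Alto would get 7.
- S2: Brio compares 0, 5, 9 and picks Large; Alto would get 3.
- S3: Brio compares 6, 9, 6 and picks Medium; Alto would get 3.
- S4: Brio compares 2, 5, 9 and picks Large; Alto would get 2.
- S5: Brio compares 2, 1, 4 and picks Large; Alto would get 9.
Maximizing over 7, 3, 3, 2, 9, Alto chooses S5. Subgame-perfect outcome: (S5, Large) with payoffs (9, 4).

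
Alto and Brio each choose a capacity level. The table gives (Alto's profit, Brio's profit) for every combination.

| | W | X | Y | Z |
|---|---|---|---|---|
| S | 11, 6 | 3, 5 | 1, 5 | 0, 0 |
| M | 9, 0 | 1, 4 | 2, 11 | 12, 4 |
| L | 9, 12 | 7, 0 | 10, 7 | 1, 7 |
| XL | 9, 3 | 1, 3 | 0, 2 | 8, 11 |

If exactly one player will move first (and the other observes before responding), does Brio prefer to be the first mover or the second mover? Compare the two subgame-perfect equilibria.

If Alto leads: Brio's best replies are S→W, M→Y, L→W, XL→Z; Alto's induced payoffs 11, 2, 9, 8; outcome (S, W), payoffs (11, 6).
If Brio leads: Alto's best replies are W→S, X→L, Y→L, Z→M; Brio's induced payoffs 6, 0, 7, 4; outcome (L, Y), payoffs (10, 7).
Brio gets 7 moving first and 6 moving second, so Brio prefers to move first.

first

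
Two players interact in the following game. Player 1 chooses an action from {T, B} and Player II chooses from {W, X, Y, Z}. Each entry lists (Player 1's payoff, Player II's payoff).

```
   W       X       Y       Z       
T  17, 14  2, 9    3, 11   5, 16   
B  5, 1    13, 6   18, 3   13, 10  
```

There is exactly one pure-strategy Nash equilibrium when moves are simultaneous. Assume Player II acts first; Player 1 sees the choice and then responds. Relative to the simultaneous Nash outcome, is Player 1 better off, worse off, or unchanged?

better off

Player 1 best-responds to each possible Player II move:
- W: Player 1 compares 17, 5 and picks T; Player II would get 14.
- X: Player 1 compares 2, 13 and picks B; Player II would get 6.
- Y: Player 1 compares 3, 18 and picks B; Player II would get 3.
- Z: Player 1 compares 5, 13 and picks B; Player II would get 10.
Player II's induced payoffs are 14, 6, 3, 10, so Player II commits to W. Subgame-perfect outcome: (T, W) with payoffs (17, 14).
Now find the simultaneous Nash equilibrium.
Player 1's best replies: W→T; X→B; Y→B; Z→B.
Player II's best replies: T→Z; B→Z.
The unique mutual best reply is (B, Z), giving (13, 10).
Player 1 earns 17 sequentially versus 13 at the Nash outcome: better off.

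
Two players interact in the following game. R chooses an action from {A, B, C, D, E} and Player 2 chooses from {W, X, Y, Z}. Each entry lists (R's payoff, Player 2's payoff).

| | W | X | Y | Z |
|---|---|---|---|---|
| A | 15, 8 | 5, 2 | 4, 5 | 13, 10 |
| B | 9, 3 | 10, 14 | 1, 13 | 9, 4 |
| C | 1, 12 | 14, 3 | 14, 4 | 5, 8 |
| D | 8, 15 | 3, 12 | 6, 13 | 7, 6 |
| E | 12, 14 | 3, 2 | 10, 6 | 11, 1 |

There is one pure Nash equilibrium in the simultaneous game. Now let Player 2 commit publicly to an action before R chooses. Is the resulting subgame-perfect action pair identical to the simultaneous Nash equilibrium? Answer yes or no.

Backward induction with Player 2 moving first.
- W: BR = A, leader payoff 8.
- X: BR = C, leader payoff 3.
- Y: BR = C, leader payoff 4.
- Z: BR = A, leader payoff 10.
Maximizing over 8, 3, 4, 10, Player 2 chooses Z. Subgame-perfect outcome: (A, Z) with payoffs (13, 10).
Now find the simultaneous Nash equilibrium.
R's best replies: W→A; X→C; Y→C; Z→A.
Player 2's best replies: A→Z; B→X; C→W; D→W; E→W.
Only (A, Z) has each player best-responding; Nash payoffs (13, 10).
Sequential outcome (A, Z) coincides with the Nash profile (A, Z).

yes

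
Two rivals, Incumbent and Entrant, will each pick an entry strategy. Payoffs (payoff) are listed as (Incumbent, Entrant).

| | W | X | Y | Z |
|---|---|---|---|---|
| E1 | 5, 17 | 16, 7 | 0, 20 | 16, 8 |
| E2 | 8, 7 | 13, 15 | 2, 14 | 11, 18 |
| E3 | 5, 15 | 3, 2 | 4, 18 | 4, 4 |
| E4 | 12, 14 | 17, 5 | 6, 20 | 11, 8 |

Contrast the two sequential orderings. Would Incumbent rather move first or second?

first

If Incumbent leads: Entrant's best replies are E1→Y, E2→Z, E3→Y, E4→Y; Incumbent's induced payoffs 0, 11, 4, 6; outcome (E2, Z), payoffs (11, 18).
If Entrant leads: Incumbent's best replies are W→E4, X→E4, Y→E4, Z→E1; Entrant's induced payoffs 14, 5, 20, 8; outcome (E4, Y), payoffs (6, 20).
Incumbent gets 11 moving first and 6 moving second, so Incumbent prefers to move first.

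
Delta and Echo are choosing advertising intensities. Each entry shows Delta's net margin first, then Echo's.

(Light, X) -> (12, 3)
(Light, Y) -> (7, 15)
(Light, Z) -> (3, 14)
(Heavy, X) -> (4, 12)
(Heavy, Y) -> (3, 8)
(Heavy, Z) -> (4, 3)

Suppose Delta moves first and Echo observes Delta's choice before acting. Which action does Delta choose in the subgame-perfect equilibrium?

Light

Backward induction with Delta moving first.
- Light: BR = Y, leader payoff 7.
- Heavy: BR = X, leader payoff 4.
Maximizing over 7, 4, Delta chooses Light. Subgame-perfect outcome: (Light, Y) with payoffs (7, 15).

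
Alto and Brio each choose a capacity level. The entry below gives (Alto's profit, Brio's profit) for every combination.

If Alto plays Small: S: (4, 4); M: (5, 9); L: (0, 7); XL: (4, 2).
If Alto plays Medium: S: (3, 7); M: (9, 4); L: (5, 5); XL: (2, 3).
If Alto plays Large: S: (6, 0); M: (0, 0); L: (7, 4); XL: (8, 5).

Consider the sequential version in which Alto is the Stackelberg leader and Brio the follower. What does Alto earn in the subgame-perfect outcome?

Backward induction with Alto moving first.
- Small: BR = M, leader payoff 5.
- Medium: BR = S, leader payoff 3.
- Large: BR = XL, leader payoff 8.
Among 5, 3, 8, the best is 8 at Large. Subgame-perfect outcome: (Large, XL) with payoffs (8, 5).

8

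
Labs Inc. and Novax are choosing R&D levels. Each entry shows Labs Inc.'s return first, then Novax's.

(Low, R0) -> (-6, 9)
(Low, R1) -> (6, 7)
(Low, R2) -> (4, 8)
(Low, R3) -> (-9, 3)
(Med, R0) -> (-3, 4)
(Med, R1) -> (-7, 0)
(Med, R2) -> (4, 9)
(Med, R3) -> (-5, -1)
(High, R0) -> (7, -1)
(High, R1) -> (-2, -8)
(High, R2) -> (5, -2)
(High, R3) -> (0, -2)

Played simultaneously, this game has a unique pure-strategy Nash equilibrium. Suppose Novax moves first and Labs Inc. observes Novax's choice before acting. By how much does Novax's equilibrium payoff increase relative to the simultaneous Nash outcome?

Labs Inc. best-responds to each possible Novax move:
- R0: BR = High, leader payoff -1.
- R1: BR = Low, leader payoff 7.
- R2: BR = High, leader payoff -2.
- R3: BR = High, leader payoff -2.
Maximizing over -1, 7, -2, -2, Novax chooses R1. Subgame-perfect outcome: (Low, R1) with payoffs (6, 7).
Now find the simultaneous Nash equilibrium.
Labs Inc.'s best replies: R0→High; R1→Low; R2→High; R3→High.
Novax's best replies: Low→R0; Med→R2; High→R0.
Only (High, R0) has each player best-responding; Nash payoffs (7, -1).
Novax's commitment gain: 7 − -1 = 8.

8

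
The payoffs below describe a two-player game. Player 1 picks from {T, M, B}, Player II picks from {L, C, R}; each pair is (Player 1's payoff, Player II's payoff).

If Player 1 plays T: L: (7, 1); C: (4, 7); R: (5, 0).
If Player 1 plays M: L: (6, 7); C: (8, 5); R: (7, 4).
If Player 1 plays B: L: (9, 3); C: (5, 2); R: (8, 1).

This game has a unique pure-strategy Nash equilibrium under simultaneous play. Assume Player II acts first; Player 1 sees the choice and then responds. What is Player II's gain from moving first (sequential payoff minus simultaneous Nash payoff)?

Player 1 best-responds to each possible Player II move:
- L → Player 1 plays B (best of 7, 6, 9); Player II gets 3.
- C → Player 1 plays M (best of 4, 8, 5); Player II gets 5.
- R → Player 1 plays B (best of 5, 7, 8); Player II gets 1.
Maximizing over 3, 5, 1, Player II chooses C. Subgame-perfect outcome: (M, C) with payoffs (8, 5).
For the simultaneous game, intersect best replies.
Player 1's best replies: L→B; C→M; R→B.
Player II's best replies: T→C; M→L; B→L.
The unique mutual best reply is (B, L), giving (9, 3).
Player II's commitment gain: 5 − 3 = 2.

2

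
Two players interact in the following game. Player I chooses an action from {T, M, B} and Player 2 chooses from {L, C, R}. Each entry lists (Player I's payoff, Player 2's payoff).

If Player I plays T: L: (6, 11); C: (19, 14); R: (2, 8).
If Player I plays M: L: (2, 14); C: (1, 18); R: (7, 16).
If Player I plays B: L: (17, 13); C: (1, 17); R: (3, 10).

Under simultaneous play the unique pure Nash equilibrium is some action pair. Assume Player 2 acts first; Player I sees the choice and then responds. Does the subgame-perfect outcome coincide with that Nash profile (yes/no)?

no

Backward induction with Player 2 moving first.
- L → Player I plays B (best of 6, 2, 17); Player 2 gets 13.
- C → Player I plays T (best of 19, 1, 1); Player 2 gets 14.
- R → Player I plays M (best of 2, 7, 3); Player 2 gets 16.
Maximizing over 13, 14, 16, Player 2 chooses R. Subgame-perfect outcome: (M, R) with payoffs (7, 16).
Under simultaneous play:
Player I's best replies: L→B; C→T; R→M.
Player 2's best replies: T→C; M→C; B→C.
The unique mutual best reply is (T, C), giving (19, 14).
Sequential outcome (M, R) differs from the Nash profile (T, C).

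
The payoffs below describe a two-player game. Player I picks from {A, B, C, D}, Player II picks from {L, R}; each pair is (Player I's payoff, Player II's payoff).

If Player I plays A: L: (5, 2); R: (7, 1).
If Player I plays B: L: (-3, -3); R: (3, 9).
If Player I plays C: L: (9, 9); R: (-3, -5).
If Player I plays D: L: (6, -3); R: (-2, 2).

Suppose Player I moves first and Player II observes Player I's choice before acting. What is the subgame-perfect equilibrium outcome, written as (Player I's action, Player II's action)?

(C, L)

Player II best-responds to each possible Player I move:
- A: BR = L, leader payoff 5.
- B: BR = R, leader payoff 3.
- C: BR = L, leader payoff 9.
- D: BR = R, leader payoff -2.
Player I's induced payoffs are 5, 3, 9, -2, so Player I commits to C. Subgame-perfect outcome: (C, L) with payoffs (9, 9).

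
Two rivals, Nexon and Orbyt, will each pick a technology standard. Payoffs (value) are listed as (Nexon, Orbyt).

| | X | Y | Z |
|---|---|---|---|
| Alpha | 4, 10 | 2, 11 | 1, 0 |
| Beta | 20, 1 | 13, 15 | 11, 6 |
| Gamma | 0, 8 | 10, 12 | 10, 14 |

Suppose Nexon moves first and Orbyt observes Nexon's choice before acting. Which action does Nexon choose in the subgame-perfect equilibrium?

Beta

Backward induction with Nexon moving first.
- Alpha → Orbyt plays Y (best of 10, 11, 0); Nexon gets 2.
- Beta → Orbyt plays Y (best of 1, 15, 6); Nexon gets 13.
- Gamma → Orbyt plays Z (best of 8, 12, 14); Nexon gets 10.
Nexon's induced payoffs are 2, 13, 10, so Nexon commits to Beta. Subgame-perfect outcome: (Beta, Y) with payoffs (13, 15).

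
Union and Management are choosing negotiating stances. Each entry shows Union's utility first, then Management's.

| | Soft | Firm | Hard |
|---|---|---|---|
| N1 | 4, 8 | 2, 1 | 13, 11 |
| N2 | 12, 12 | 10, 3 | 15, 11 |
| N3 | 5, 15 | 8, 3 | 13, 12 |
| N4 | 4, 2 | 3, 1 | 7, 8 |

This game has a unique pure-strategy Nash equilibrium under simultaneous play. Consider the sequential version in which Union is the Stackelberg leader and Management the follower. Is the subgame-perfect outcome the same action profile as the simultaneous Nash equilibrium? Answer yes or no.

Management best-responds to each possible Union move:
- N1: BR = Hard, leader payoff 13.
- N2: BR = Soft, leader payoff 12.
- N3: BR = Soft, leader payoff 5.
- N4: BR = Hard, leader payoff 7.
Maximizing over 13, 12, 5, 7, Union chooses N1. Subgame-perfect outcome: (N1, Hard) with payoffs (13, 11).
For the simultaneous game, intersect best replies.
Union's best replies: Soft→N2; Firm→N2; Hard→N2.
Management's best replies: N1→Hard; N2→Soft; N3→Soft; N4→Hard.
Only (N2, Soft) has each player best-responding; Nash payoffs (12, 12).
Sequential outcome (N1, Hard) differs from the Nash profile (N2, Soft).

no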